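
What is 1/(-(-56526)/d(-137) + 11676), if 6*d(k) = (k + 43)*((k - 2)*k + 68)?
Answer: 898217/10487412114 ≈ 8.5647e-5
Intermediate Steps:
d(k) = (43 + k)*(68 + k*(-2 + k))/6 (d(k) = ((k + 43)*((k - 2)*k + 68))/6 = ((43 + k)*((-2 + k)*k + 68))/6 = ((43 + k)*(k*(-2 + k) + 68))/6 = ((43 + k)*(68 + k*(-2 + k)))/6 = (43 + k)*(68 + k*(-2 + k))/6)
1/(-(-56526)/d(-137) + 11676) = 1/(-(-56526)/(1462/3 - 3*(-137) + (1/6)*(-137)**3 + (41/6)*(-137)**2) + 11676) = 1/(-(-56526)/(1462/3 + 411 + (1/6)*(-2571353) + (41/6)*18769) + 11676) = 1/(-(-56526)/(1462/3 + 411 - 2571353/6 + 769529/6) + 11676) = 1/(-(-56526)/(-898217/3) + 11676) = 1/(-(-56526)*(-3)/898217 + 11676) = 1/(-1*169578/898217 + 11676) = 1/(-169578/898217 + 11676) = 1/(10487412114/898217) = 898217/10487412114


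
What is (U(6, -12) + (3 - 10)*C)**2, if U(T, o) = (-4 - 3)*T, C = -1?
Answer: 1225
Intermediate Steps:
U(T, o) = -7*T
(U(6, -12) + (3 - 10)*C)**2 = (-7*6 + (3 - 10)*(-1))**2 = (-42 - 7*(-1))**2 = (-42 + 7)**2 = (-35)**2 = 1225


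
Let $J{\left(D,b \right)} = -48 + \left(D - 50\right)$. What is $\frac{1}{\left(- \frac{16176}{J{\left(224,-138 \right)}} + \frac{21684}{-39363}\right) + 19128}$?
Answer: $\frac{275541}{5235022244} \approx 5.2634 \cdot 10^{-5}$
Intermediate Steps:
$J{\left(D,b \right)} = -98 + D$ ($J{\left(D,b \right)} = -48 + \left(-50 + D\right) = -98 + D$)
$\frac{1}{\left(- \frac{16176}{J{\left(224,-138 \right)}} + \frac{21684}{-39363}\right) + 19128} = \frac{1}{\left(- \frac{16176}{-98 + 224} + \frac{21684}{-39363}\right) + 19128} = \frac{1}{\left(- \frac{16176}{126} + 21684 \left(- \frac{1}{39363}\right)\right) + 19128} = \frac{1}{\left(\left(-16176\right) \frac{1}{126} - \frac{7228}{13121}\right) + 19128} = \frac{1}{\left(- \frac{2696}{21} - \frac{7228}{13121}\right) + 19128} = \frac{1}{- \frac{35526004}{275541} + 19128} = \frac{1}{\frac{5235022244}{275541}} = \frac{275541}{5235022244}$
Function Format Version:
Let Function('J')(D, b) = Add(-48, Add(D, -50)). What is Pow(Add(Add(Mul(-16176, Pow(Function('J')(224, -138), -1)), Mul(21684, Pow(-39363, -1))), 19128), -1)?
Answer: Rational(275541, 5235022244) ≈ 5.2634e-5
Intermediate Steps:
Function('J')(D, b) = Add(-98, D) (Function('J')(D, b) = Add(-48, Add(-50, D)) = Add(-98, D))
Pow(Add(Add(Mul(-16176, Pow(Function('J')(224, -138), -1)), Mul(21684, Pow(-39363, -1))), 19128), -1) = Pow(Add(Add(Mul(-16176, Pow(Add(-98, 224), -1)), Mul(21684, Pow(-39363, -1))), 19128), -1) = Pow(Add(Add(Mul(-16176, Pow(126, -1)), Mul(21684, Rational(-1, 39363))), 19128), -1) = Pow(Add(Add(Mul(-16176, Rational(1, 126)), Rational(-7228, 13121)), 19128), -1) = Pow(Add(Add(Rational(-2696, 21), Rational(-7228, 13121)), 19128), -1) = Pow(Add(Rational(-35526004, 275541), 19128), -1) = Pow(Rational(5235022244, 275541), -1) = Rational(275541, 5235022244)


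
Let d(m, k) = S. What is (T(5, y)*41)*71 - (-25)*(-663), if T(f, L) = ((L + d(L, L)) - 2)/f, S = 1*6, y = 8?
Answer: -47943/5 ≈ -9588.6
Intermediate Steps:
S = 6
d(m, k) = 6
T(f, L) = (4 + L)/f (T(f, L) = ((L + 6) - 2)/f = ((6 + L) - 2)/f = (4 + L)/f)
(T(5, y)*41)*71 - (-25)*(-663) = (((4 + 8)/5)*41)*71 - (-25)*(-663) = (((⅕)*12)*41)*71 - 1*16575 = ((12/5)*41)*71 - 16575 = (492/5)*71 - 16575 = 34932/5 - 16575 = -47943/5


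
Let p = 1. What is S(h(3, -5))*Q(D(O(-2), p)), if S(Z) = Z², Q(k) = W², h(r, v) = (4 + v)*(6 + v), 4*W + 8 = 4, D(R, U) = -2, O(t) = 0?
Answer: 1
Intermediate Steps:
W = -1 (W = -2 + (¼)*4 = -2 + 1 = -1)
Q(k) = 1 (Q(k) = (-1)² = 1)
S(h(3, -5))*Q(D(O(-2), p)) = (24 + (-5)² + 10*(-5))²*1 = (24 + 25 - 50)²*1 = (-1)²*1 = 1*1 = 1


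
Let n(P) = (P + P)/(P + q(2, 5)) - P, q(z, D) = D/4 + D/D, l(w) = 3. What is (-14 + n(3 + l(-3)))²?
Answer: 41616/121 ≈ 343.93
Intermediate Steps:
q(z, D) = 1 + D/4 (q(z, D) = D*(¼) + 1 = D/4 + 1 = 1 + D/4)
n(P) = -P + 2*P/(9/4 + P) (n(P) = (P + P)/(P + (1 + (¼)*5)) - P = (2*P)/(P + (1 + 5/4)) - P = (2*P)/(P + 9/4) - P = (2*P)/(9/4 + P) - P = 2*P/(9/4 + P) - P = -P + 2*P/(9/4 + P))
(-14 + n(3 + l(-3)))² = (-14 - (3 + 3)*(1 + 4*(3 + 3))/(9 + 4*(3 + 3)))² = (-14 - 1*6*(1 + 4*6)/(9 + 4*6))² = (-14 - 1*6*(1 + 24)/(9 + 24))² = (-14 - 1*6*25/33)² = (-14 - 1*6*1/33*25)² = (-14 - 50/11)² = (-204/11)² = 41616/121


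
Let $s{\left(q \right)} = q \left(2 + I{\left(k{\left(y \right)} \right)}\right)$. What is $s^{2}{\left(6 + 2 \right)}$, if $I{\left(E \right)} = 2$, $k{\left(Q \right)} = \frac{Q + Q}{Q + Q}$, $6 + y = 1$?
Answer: $1024$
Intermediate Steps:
$y = -5$ ($y = -6 + 1 = -5$)
$k{\left(Q \right)} = 1$ ($k{\left(Q \right)} = \frac{2 Q}{2 Q} = 2 Q \frac{1}{2 Q} = 1$)
$s{\left(q \right)} = 4 q$ ($s{\left(q \right)} = q \left(2 + 2\right) = q 4 = 4 q$)
$s^{2}{\left(6 + 2 \right)} = \left(4 \left(6 + 2\right)\right)^{2} = \left(4 \cdot 8\right)^{2} = 32^{2} = 1024$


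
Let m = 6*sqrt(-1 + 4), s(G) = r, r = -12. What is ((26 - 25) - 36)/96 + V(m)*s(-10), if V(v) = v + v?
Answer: -35/96 - 144*sqrt(3) ≈ -249.78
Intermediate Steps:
s(G) = -12
m = 6*sqrt(3) ≈ 10.392
V(v) = 2*v
((26 - 25) - 36)/96 + V(m)*s(-10) = ((26 - 25) - 36)/96 + (2*(6*sqrt(3)))*(-12) = (1 - 36)*(1/96) + (12*sqrt(3))*(-12) = -35*1/96 - 144*sqrt(3) = -35/96 - 144*sqrt(3)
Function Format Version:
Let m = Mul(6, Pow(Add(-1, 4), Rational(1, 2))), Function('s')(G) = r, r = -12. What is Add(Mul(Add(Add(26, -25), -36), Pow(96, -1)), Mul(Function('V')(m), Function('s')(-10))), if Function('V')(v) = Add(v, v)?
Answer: Add(Rational(-35, 96), Mul(-144, Pow(3, Rational(1, 2)))) ≈ -249.78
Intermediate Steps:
Function('s')(G) = -12
m = Mul(6, Pow(3, Rational(1, 2))) ≈ 10.392
Function('V')(v) = Mul(2, v)
Add(Mul(Add(Add(26, -25), -36), Pow(96, -1)), Mul(Function('V')(m), Function('s')(-10))) = Add(Mul(Add(Add(26, -25), -36), Pow(96, -1)), Mul(Mul(2, Mul(6, Pow(3, Rational(1, 2)))), -12)) = Add(Mul(Add(1, -36), Rational(1, 96)), Mul(Mul(12, Pow(3, Rational(1, 2))), -12)) = Add(Mul(-35, Rational(1, 96)), Mul(-144, Pow(3, Rational(1, 2)))) = Add(Rational(-35, 96), Mul(-144, Pow(3, Rational(1, 2))))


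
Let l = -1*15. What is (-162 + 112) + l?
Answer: -65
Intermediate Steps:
l = -15
(-162 + 112) + l = (-162 + 112) - 15 = -50 - 15 = -65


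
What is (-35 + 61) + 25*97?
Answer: 2451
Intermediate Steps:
(-35 + 61) + 25*97 = 26 + 2425 = 2451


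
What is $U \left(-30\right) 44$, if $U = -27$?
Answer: $35640$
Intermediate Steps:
$U \left(-30\right) 44 = \left(-27\right) \left(-30\right) 44 = 810 \cdot 44 = 35640$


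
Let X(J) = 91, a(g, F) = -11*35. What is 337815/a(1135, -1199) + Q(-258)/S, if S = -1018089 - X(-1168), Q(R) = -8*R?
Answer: -17197863567/19599965 ≈ -877.44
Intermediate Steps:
a(g, F) = -385
S = -1018180 (S = -1018089 - 1*91 = -1018089 - 91 = -1018180)
337815/a(1135, -1199) + Q(-258)/S = 337815/(-385) - 8*(-258)/(-1018180) = 337815*(-1/385) + 2064*(-1/1018180) = -67563/77 - 516/254545 = -17197863567/19599965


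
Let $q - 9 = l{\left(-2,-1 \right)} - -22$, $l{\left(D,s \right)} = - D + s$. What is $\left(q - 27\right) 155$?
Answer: $775$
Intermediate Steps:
$l{\left(D,s \right)} = s - D$
$q = 32$ ($q = 9 - -23 = 9 + \left(\left(-1 + 2\right) + 22\right) = 9 + \left(1 + 22\right) = 9 + 23 = 32$)
$\left(q - 27\right) 155 = \left(32 - 27\right) 155 = 5 \cdot 155 = 775$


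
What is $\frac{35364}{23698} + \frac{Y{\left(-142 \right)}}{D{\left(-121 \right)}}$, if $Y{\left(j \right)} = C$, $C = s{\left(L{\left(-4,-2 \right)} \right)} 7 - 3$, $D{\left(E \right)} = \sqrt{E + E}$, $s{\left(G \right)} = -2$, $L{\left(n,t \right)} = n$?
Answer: $\frac{17682}{11849} + \frac{17 i \sqrt{2}}{22} \approx 1.4923 + 1.0928 i$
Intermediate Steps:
$D{\left(E \right)} = \sqrt{2} \sqrt{E}$ ($D{\left(E \right)} = \sqrt{2 E} = \sqrt{2} \sqrt{E}$)
$C = -17$ ($C = \left(-2\right) 7 - 3 = -14 - 3 = -17$)
$Y{\left(j \right)} = -17$
$\frac{35364}{23698} + \frac{Y{\left(-142 \right)}}{D{\left(-121 \right)}} = \frac{35364}{23698} - \frac{17}{\sqrt{2} \sqrt{-121}} = 35364 \cdot \frac{1}{23698} - \frac{17}{\sqrt{2} \cdot 11 i} = \frac{17682}{11849} - \frac{17}{11 i \sqrt{2}} = \frac{17682}{11849} - 17 \left(- \frac{i \sqrt{2}}{22}\right) = \frac{17682}{11849} + \frac{17 i \sqrt{2}}{22}$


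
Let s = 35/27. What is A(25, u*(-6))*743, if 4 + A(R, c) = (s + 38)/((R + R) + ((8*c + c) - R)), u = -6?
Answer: -27216833/9423 ≈ -2888.3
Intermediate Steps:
s = 35/27 (s = 35*(1/27) = 35/27 ≈ 1.2963)
A(R, c) = -4 + 1061/(27*(R + 9*c)) (A(R, c) = -4 + (35/27 + 38)/((R + R) + ((8*c + c) - R)) = -4 + 1061/(27*(2*R + (9*c - R))) = -4 + 1061/(27*(2*R + (-R + 9*c))) = -4 + 1061/(27*(R + 9*c)))
A(25, u*(-6))*743 = ((1061 - (-5832)*(-6) - 108*25)/(27*(25 + 9*(-6*(-6)))))*743 = ((1061 - 972*36 - 2700)/(27*(25 + 9*36)))*743 = ((1061 - 34992 - 2700)/(27*(25 + 324)))*743 = ((1/27)*(-36631)/349)*743 = ((1/27)*(1/349)*(-36631))*743 = -36631/9423*743 = -27216833/9423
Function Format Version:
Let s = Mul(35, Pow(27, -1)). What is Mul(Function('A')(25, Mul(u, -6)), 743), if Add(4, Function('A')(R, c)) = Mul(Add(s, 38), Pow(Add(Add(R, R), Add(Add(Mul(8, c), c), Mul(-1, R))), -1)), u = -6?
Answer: Rational(-27216833, 9423) ≈ -2888.3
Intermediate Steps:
s = Rational(35, 27) (s = Mul(35, Rational(1, 27)) = Rational(35, 27) ≈ 1.2963)
Function('A')(R, c) = Add(-4, Mul(Rational(1061, 27), Pow(Add(R, Mul(9, c)), -1))) (Function('A')(R, c) = Add(-4, Mul(Add(Rational(35, 27), 38), Pow(Add(Add(R, R), Add(Add(Mul(8, c), c), Mul(-1, R))), -1))) = Add(-4, Mul(Rational(1061, 27), Pow(Add(Mul(2, R), Add(Mul(9, c), Mul(-1, R))), -1))) = Add(-4, Mul(Rational(1061, 27), Pow(Add(Mul(2, R), Add(Mul(-1, R), Mul(9, c))), -1))) = Add(-4, Mul(Rational(1061, 27), Pow(Add(R, Mul(9, c)), -1))))
Mul(Function('A')(25, Mul(u, -6)), 743) = Mul(Mul(Rational(1, 27), Pow(Add(25, Mul(9, Mul(-6, -6))), -1), Add(1061, Mul(-972, Mul(-6, -6)), Mul(-108, 25))), 743) = Mul(Mul(Rational(1, 27), Pow(Add(25, Mul(9, 36)), -1), Add(1061, Mul(-972, 36), -2700)), 743) = Mul(Mul(Rational(1, 27), Pow(Add(25, 324), -1), Add(1061, -34992, -2700)), 743) = Mul(Mul(Rational(1, 27), Pow(349, -1), -36631), 743) = Mul(Mul(Rational(1, 27), Rational(1, 349), -36631), 743) = Mul(Rational(-36631, 9423), 743) = Rational(-27216833, 9423)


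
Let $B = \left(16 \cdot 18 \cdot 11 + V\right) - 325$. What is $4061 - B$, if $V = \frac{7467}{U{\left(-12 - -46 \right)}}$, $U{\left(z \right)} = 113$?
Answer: $\frac{130167}{113} \approx 1151.9$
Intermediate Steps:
$V = \frac{7467}{113} \approx 66.08$
$B = \frac{328726}{113}$ ($B = \left(16 \cdot 18 \cdot 11 + \frac{7467}{113}\right) - 325 = \left(288 \cdot 11 + \frac{7467}{113}\right) - 325 = \left(3168 + \frac{7467}{113}\right) - 325 = \frac{365451}{113} - 325 = \frac{328726}{113} \approx 2909.1$)
$4061 - B = 4061 - \frac{328726}{113} = \frac{130167}{113}$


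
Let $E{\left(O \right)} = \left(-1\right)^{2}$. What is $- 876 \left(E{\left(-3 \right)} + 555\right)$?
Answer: $-487056$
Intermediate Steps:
$E{\left(O \right)} = 1$
$- 876 \left(E{\left(-3 \right)} + 555\right) = - 876 \left(1 + 555\right) = \left(-876\right) 556 = -487056$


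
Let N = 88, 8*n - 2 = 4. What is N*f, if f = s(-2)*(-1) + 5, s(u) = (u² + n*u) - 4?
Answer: 572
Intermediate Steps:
n = ¾ (n = ¼ + (⅛)*4 = ¼ + ½ = ¾ ≈ 0.75000)
s(u) = -4 + u² + 3*u/4 (s(u) = (u² + 3*u/4) - 4 = -4 + u² + 3*u/4)
f = 13/2 (f = (-4 + (-2)² + (¾)*(-2))*(-1) + 5 = (-4 + 4 - 3/2)*(-1) + 5 = -3/2*(-1) + 5 = 3/2 + 5 = 13/2 ≈ 6.5000)
N*f = 88*(13/2) = 572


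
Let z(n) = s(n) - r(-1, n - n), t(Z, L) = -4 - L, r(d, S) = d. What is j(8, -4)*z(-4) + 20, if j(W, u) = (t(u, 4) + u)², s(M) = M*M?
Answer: 2468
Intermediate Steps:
s(M) = M²
z(n) = 1 + n² (z(n) = n² - 1*(-1) = n² + 1 = 1 + n²)
j(W, u) = (-8 + u)² (j(W, u) = ((-4 - 1*4) + u)² = ((-4 - 4) + u)² = (-8 + u)²)
j(8, -4)*z(-4) + 20 = (-8 - 4)²*(1 + (-4)²) + 20 = (-12)²*(1 + 16) + 20 = 144*17 + 20 = 2448 + 20 = 2468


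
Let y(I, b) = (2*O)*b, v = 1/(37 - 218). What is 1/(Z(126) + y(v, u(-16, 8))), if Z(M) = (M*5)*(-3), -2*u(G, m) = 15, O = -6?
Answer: -1/1800 ≈ -0.00055556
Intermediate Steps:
u(G, m) = -15/2 (u(G, m) = -½*15 = -15/2)
Z(M) = -15*M (Z(M) = (5*M)*(-3) = -15*M)
v = -1/181 (v = 1/(-181) = -1/181 ≈ -0.0055249)
y(I, b) = -12*b (y(I, b) = (2*(-6))*b = -12*b)
1/(Z(126) + y(v, u(-16, 8))) = 1/(-15*126 - 12*(-15/2)) = 1/(-1890 + 90) = 1/(-1800) = -1/1800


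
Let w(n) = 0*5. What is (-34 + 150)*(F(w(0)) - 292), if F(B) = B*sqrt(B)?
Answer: -33872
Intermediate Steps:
w(n) = 0
F(B) = B**(3/2)
(-34 + 150)*(F(w(0)) - 292) = (-34 + 150)*(0**(3/2) - 292) = 116*(0 - 292) = 116*(-292) = -33872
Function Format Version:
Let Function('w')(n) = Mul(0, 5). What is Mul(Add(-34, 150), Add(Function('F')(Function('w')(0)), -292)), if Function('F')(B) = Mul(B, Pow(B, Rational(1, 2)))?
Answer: -33872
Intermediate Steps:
Function('w')(n) = 0
Function('F')(B) = Pow(B, Rational(3, 2))
Mul(Add(-34, 150), Add(Function('F')(Function('w')(0)), -292)) = Mul(Add(-34, 150), Add(Pow(0, Rational(3, 2)), -292)) = Mul(116, Add(0, -292)) = Mul(116, -292) = -33872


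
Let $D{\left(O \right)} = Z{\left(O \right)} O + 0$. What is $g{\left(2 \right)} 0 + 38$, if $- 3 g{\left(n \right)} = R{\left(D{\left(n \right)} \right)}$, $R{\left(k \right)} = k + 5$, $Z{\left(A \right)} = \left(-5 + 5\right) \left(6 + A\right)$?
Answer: $38$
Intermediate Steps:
$Z{\left(A \right)} = 0$ ($Z{\left(A \right)} = 0 \left(6 + A\right) = 0$)
$D{\left(O \right)} = 0$ ($D{\left(O \right)} = 0 O + 0 = 0 + 0 = 0$)
$R{\left(k \right)} = 5 + k$
$g{\left(n \right)} = - \frac{5}{3}$ ($g{\left(n \right)} = - \frac{5 + 0}{3} = \left(- \frac{1}{3}\right) 5 = - \frac{5}{3}$)
$g{\left(2 \right)} 0 + 38 = \left(- \frac{5}{3}\right) 0 + 38 = 0 + 38 = 38$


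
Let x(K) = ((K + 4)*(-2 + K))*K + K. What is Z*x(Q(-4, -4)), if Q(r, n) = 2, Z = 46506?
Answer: 93012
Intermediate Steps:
x(K) = K + K*(-2 + K)*(4 + K) (x(K) = ((4 + K)*(-2 + K))*K + K = ((-2 + K)*(4 + K))*K + K = K*(-2 + K)*(4 + K) + K = K + K*(-2 + K)*(4 + K))
Z*x(Q(-4, -4)) = 46506*(2*(-7 + 2**2 + 2*2)) = 46506*(2*(-7 + 4 + 4)) = 46506*(2*1) = 46506*2 = 93012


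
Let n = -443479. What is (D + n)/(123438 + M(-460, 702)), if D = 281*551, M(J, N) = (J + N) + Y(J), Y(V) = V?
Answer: -72162/30805 ≈ -2.3425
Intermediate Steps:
M(J, N) = N + 2*J (M(J, N) = (J + N) + J = N + 2*J)
D = 154831
(D + n)/(123438 + M(-460, 702)) = (154831 - 443479)/(123438 + (702 + 2*(-460))) = -288648/(123438 + (702 - 920)) = -288648/(123438 - 218) = -288648/123220 = -288648*1/123220 = -72162/30805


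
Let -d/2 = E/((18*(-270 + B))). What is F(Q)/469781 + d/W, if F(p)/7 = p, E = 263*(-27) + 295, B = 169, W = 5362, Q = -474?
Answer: -9684726965/1144869920649 ≈ -0.0084592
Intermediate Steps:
E = -6806 (E = -7101 + 295 = -6806)
F(p) = 7*p
d = -6806/909 (d = -(-13612)/(18*(-270 + 169)) = -(-13612)/(18*(-101)) = -(-13612)/(-1818) = -(-13612)*(-1)/1818 = -2*3403/909 = -6806/909 ≈ -7.4874)
F(Q)/469781 + d/W = (7*(-474))/469781 - 6806/909/5362 = -3318*1/469781 - 6806/909*1/5362 = -3318/469781 - 3403/2437029 = -9684726965/1144869920649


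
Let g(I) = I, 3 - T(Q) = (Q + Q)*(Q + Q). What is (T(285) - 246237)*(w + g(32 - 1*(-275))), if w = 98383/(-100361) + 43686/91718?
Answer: -805661127321281346/4602455099 ≈ -1.7505e+8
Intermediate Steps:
T(Q) = 3 - 4*Q² (T(Q) = 3 - (Q + Q)*(Q + Q) = 3 - 2*Q*2*Q = 3 - 4*Q²)
w = -2319560674/4602455099 (w = 98383*(-1/100361) + 43686*(1/91718) = -98383/100361 + 21843/45859 = -2319560674/4602455099 ≈ -0.50398)
(T(285) - 246237)*(w + g(32 - 1*(-275))) = ((3 - 4*285²) - 246237)*(-2319560674/4602455099 + (32 - 1*(-275))) = ((3 - 4*81225) - 246237)*(-2319560674/4602455099 + (32 + 275)) = ((3 - 324900) - 246237)*(-2319560674/4602455099 + 307) = (-324897 - 246237)*(1410634154719/4602455099) = -571134*1410634154719/4602455099 = -805661127321281346/4602455099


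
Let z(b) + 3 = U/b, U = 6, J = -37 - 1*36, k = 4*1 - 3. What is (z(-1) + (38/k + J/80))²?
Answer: 5049009/6400 ≈ 788.91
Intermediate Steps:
k = 1 (k = 4 - 3 = 1)
J = -73 (J = -37 - 36 = -73)
z(b) = -3 + 6/b
(z(-1) + (38/k + J/80))² = ((-3 + 6/(-1)) + (38/1 - 73/80))² = ((-3 + 6*(-1)) + (38*1 - 73*1/80))² = ((-3 - 6) + (38 - 73/80))² = (-9 + 2967/80)² = (2247/80)² = 5049009/6400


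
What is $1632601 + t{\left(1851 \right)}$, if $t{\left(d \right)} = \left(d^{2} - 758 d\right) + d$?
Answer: $3657595$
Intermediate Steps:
$t{\left(d \right)} = d^{2} - 757 d$
$1632601 + t{\left(1851 \right)} = 1632601 + 1851 \left(-757 + 1851\right) = 1632601 + 1851 \cdot 1094 = 1632601 + 2024994 = 3657595$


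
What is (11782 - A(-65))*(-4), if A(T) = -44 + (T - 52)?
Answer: -47772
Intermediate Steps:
A(T) = -96 + T (A(T) = -44 + (-52 + T) = -96 + T)
(11782 - A(-65))*(-4) = (11782 - (-96 - 65))*(-4) = (11782 - 1*(-161))*(-4) = (11782 + 161)*(-4) = 11943*(-4) = -47772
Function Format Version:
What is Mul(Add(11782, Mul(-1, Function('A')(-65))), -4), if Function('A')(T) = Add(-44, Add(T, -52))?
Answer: -47772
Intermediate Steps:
Function('A')(T) = Add(-96, T) (Function('A')(T) = Add(-44, Add(-52, T)) = Add(-96, T))
Mul(Add(11782, Mul(-1, Function('A')(-65))), -4) = Mul(Add(11782, Mul(-1, Add(-96, -65))), -4) = Mul(Add(11782, Mul(-1, -161)), -4) = Mul(Add(11782, 161), -4) = Mul(11943, -4) = -47772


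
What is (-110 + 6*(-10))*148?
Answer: -25160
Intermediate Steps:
(-110 + 6*(-10))*148 = (-110 - 60)*148 = -170*148 = -25160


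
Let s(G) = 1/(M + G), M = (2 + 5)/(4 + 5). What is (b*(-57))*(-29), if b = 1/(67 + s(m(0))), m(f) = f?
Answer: 11571/478 ≈ 24.207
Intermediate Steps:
M = 7/9 ≈ 0.77778
s(G) = 1/(7/9 + G)
b = 7/478 (b = 1/(67 + 9/(7 + 9*0)) = 1/(67 + 9/(7 + 0)) = 1/(67 + 9/7) = 1/(478/7) = 7/478 ≈ 0.014644)
(b*(-57))*(-29) = ((7/478)*(-57))*(-29) = -399/478*(-29) = 11571/478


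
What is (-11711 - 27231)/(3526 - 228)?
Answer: -19471/1649 ≈ -11.808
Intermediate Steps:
(-11711 - 27231)/(3526 - 228) = -38942/3298 = -38942*1/3298 = -19471/1649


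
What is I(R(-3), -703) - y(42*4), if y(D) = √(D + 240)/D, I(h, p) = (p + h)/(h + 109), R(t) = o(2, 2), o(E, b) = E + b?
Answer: -699/113 - √102/84 ≈ -6.3061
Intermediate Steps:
R(t) = 4 (R(t) = 2 + 2 = 4)
I(h, p) = (h + p)/(109 + h)
y(D) = √(240 + D)/D
I(R(-3), -703) - y(42*4) = (4 - 703)/(109 + 4) - √(240 + 42*4)/(42*4) = -699/113 - √(240 + 168)/168 = (1/113)*(-699) - √408/168 = -699/113 - 2*√102/168 = -699/113 - √102/84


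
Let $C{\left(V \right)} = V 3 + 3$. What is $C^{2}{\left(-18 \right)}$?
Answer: $2601$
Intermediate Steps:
$C{\left(V \right)} = 3 + 3 V$ ($C{\left(V \right)} = 3 V + 3 = 3 + 3 V$)
$C^{2}{\left(-18 \right)} = \left(3 + 3 \left(-18\right)\right)^{2} = \left(3 - 54\right)^{2} = \left(-51\right)^{2} = 2601$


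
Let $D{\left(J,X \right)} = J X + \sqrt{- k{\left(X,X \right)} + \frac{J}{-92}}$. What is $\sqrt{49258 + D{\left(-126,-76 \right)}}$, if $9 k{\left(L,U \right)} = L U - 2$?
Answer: $\frac{\sqrt{1120434696 + 138 i \sqrt{12191702}}}{138} \approx 242.56 + 0.052157 i$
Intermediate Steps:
$k{\left(L,U \right)} = - \frac{2}{9} + \frac{L U}{9}$ ($k{\left(L,U \right)} = \frac{L U - 2}{9} = \frac{-2 + L U}{9} = - \frac{2}{9} + \frac{L U}{9}$)
$D{\left(J,X \right)} = \sqrt{\frac{2}{9} - \frac{X^{2}}{9} - \frac{J}{92}} + J X$ ($D{\left(J,X \right)} = J X + \sqrt{- (- \frac{2}{9} + \frac{X X}{9}) + \frac{J}{-92}} = J X + \sqrt{- (- \frac{2}{9} + \frac{X^{2}}{9}) + J \left(- \frac{1}{92}\right)} = J X + \sqrt{\left(\frac{2}{9} - \frac{X^{2}}{9}\right) - \frac{J}{92}} = J X + \sqrt{\frac{2}{9} - \frac{X^{2}}{9} - \frac{J}{92}} = \sqrt{\frac{2}{9} - \frac{X^{2}}{9} - \frac{J}{92}} + J X$)
$\sqrt{49258 + D{\left(-126,-76 \right)}} = \sqrt{49258 + \left(\frac{\sqrt{4232 - 2116 \left(-76\right)^{2} - -26082}}{138} - -9576\right)} = \sqrt{49258 + \left(\frac{\sqrt{4232 - 12222016 + 26082}}{138} + 9576\right)} = \sqrt{49258 + \left(\frac{\sqrt{-12191702}}{138} + 9576\right)} = \sqrt{49258 + \left(\frac{i \sqrt{12191702}}{138} + 9576\right)} = \sqrt{49258 + \left(9576 + \frac{i \sqrt{12191702}}{138}\right)} = \sqrt{58834 + \frac{i \sqrt{12191702}}{138}}$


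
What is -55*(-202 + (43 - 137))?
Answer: 16280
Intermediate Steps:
-55*(-202 + (43 - 137)) = -55*(-202 - 94) = -55*(-296) = 16280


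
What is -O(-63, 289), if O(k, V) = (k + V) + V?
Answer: -515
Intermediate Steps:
O(k, V) = k + 2*V (O(k, V) = (V + k) + V = k + 2*V)
-O(-63, 289) = -(-63 + 2*289) = -(-63 + 578) = -1*515 = -515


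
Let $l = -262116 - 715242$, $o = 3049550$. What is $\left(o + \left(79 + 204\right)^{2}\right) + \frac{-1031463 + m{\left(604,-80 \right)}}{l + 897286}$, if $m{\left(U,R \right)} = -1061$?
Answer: $\frac{62649371633}{20018} \approx 3.1297 \cdot 10^{6}$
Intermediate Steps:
$l = -977358$
$\left(o + \left(79 + 204\right)^{2}\right) + \frac{-1031463 + m{\left(604,-80 \right)}}{l + 897286} = \left(3049550 + \left(79 + 204\right)^{2}\right) + \frac{-1031463 - 1061}{-977358 + 897286} = \left(3049550 + 283^{2}\right) - \frac{1032524}{-80072} = \left(3049550 + 80089\right) - - \frac{258131}{20018} = 3129639 + \frac{258131}{20018} = \frac{62649371633}{20018}$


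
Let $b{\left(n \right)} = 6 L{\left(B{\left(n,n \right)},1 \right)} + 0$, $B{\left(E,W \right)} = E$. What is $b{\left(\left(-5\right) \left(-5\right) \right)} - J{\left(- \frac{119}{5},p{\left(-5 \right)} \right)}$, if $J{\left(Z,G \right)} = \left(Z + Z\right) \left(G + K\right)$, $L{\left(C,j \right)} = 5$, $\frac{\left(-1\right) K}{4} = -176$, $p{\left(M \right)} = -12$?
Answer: $\frac{164846}{5} \approx 32969.0$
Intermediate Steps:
$K = 704$ ($K = \left(-4\right) \left(-176\right) = 704$)
$b{\left(n \right)} = 30$ ($b{\left(n \right)} = 6 \cdot 5 + 0 = 30 + 0 = 30$)
$J{\left(Z,G \right)} = 2 Z \left(704 + G\right)$ ($J{\left(Z,G \right)} = \left(Z + Z\right) \left(G + 704\right) = 2 Z \left(704 + G\right)$)
$b{\left(\left(-5\right) \left(-5\right) \right)} - J{\left(- \frac{119}{5},p{\left(-5 \right)} \right)} = 30 - 2 \left(- \frac{119}{5}\right) \left(704 - 12\right) = 30 - 2 \left(\left(-119\right) \frac{1}{5}\right) 692 = 30 - 2 \left(- \frac{119}{5}\right) 692 = 30 - - \frac{164696}{5} = 30 + \frac{164696}{5} = \frac{164846}{5}$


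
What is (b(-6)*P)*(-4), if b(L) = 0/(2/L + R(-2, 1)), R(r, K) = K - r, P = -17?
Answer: 0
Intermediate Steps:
b(L) = 0 (b(L) = 0/(2/L + (1 - 1*(-2))) = 0/(2/L + (1 + 2)) = 0/(2/L + 3) = 0/(3 + 2/L) = 0)
(b(-6)*P)*(-4) = (0*(-17))*(-4) = 0*(-4) = 0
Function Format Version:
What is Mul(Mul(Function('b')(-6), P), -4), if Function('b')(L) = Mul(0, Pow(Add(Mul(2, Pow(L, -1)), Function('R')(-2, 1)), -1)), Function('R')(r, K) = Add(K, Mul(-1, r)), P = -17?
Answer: 0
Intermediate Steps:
Function('b')(L) = 0 (Function('b')(L) = Mul(0, Pow(Add(Mul(2, Pow(L, -1)), Add(1, Mul(-1, -2))), -1)) = Mul(0, Pow(Add(Mul(2, Pow(L, -1)), Add(1, 2)), -1)) = Mul(0, Pow(Add(Mul(2, Pow(L, -1)), 3), -1)) = Mul(0, Pow(Add(3, Mul(2, Pow(L, -1))), -1)) = 0)
Mul(Mul(Function('b')(-6), P), -4) = Mul(Mul(0, -17), -4) = Mul(0, -4) = 0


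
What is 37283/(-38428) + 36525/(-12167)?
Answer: -1857204961/467553476 ≈ -3.9722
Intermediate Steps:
37283/(-38428) + 36525/(-12167) = 37283*(-1/38428) + 36525*(-1/12167) = -37283/38428 - 36525/12167 = -1857204961/467553476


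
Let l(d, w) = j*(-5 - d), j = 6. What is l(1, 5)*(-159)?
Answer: 5724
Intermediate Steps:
l(d, w) = -30 - 6*d (l(d, w) = 6*(-5 - d) = -30 - 6*d)
l(1, 5)*(-159) = (-30 - 6*1)*(-159) = (-30 - 6)*(-159) = -36*(-159) = 5724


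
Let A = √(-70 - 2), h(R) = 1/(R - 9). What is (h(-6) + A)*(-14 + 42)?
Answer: -28/15 + 168*I*√2 ≈ -1.8667 + 237.59*I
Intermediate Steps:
h(R) = 1/(-9 + R)
A = 6*I*√2 (A = √(-72) = 6*I*√2 ≈ 8.4853*I)
(h(-6) + A)*(-14 + 42) = (1/(-9 - 6) + 6*I*√2)*(-14 + 42) = (1/(-15) + 6*I*√2)*28 = (-1/15 + 6*I*√2)*28 = -28/15 + 168*I*√2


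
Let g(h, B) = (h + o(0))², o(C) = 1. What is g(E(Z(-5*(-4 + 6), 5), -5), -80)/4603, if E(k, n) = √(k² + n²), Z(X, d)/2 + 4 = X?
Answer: (1 + √809)²/4603 ≈ 0.18833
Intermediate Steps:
Z(X, d) = -8 + 2*X
g(h, B) = (1 + h)² (g(h, B) = (h + 1)² = (1 + h)²)
g(E(Z(-5*(-4 + 6), 5), -5), -80)/4603 = (1 + √((-8 + 2*(-5*(-4 + 6)))² + (-5)²))²/4603 = (1 + √((-8 + 2*(-5*2))² + 25))²*(1/4603) = (1 + √((-8 + 2*(-10))² + 25))²*(1/4603) = (1 + √((-8 - 20)² + 25))²*(1/4603) = (1 + √((-28)² + 25))²*(1/4603) = (1 + √(784 + 25))²*(1/4603) = (1 + √809)²*(1/4603) = (1 + √809)²/4603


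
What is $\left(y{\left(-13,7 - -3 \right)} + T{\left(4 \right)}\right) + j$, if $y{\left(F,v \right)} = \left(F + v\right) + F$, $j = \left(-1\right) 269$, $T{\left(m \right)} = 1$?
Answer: $-284$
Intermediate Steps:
$j = -269$
$y{\left(F,v \right)} = v + 2 F$
$\left(y{\left(-13,7 - -3 \right)} + T{\left(4 \right)}\right) + j = \left(\left(\left(7 - -3\right) + 2 \left(-13\right)\right) + 1\right) - 269 = \left(\left(\left(7 + 3\right) - 26\right) + 1\right) - 269 = \left(\left(10 - 26\right) + 1\right) - 269 = \left(-16 + 1\right) - 269 = -15 - 269 = -284$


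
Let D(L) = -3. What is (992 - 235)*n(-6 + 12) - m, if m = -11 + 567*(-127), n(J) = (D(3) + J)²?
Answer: 78833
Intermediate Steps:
n(J) = (-3 + J)²
m = -72020 (m = -11 - 72009 = -72020)
(992 - 235)*n(-6 + 12) - m = (992 - 235)*(-3 + (-6 + 12))² - 1*(-72020) = 757*(-3 + 6)² + 72020 = 757*3² + 72020 = 757*9 + 72020 = 6813 + 72020 = 78833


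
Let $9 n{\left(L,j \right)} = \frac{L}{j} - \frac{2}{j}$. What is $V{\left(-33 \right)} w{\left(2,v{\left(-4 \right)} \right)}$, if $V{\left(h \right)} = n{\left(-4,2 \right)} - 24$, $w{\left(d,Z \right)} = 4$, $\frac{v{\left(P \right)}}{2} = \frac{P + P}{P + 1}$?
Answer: $- \frac{292}{3} \approx -97.333$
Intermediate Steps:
$v{\left(P \right)} = \frac{4 P}{1 + P}$ ($v{\left(P \right)} = 2 \frac{P + P}{P + 1} = 2 \frac{2 P}{1 + P} = \frac{4 P}{1 + P}$)
$n{\left(L,j \right)} = - \frac{2}{9 j} + \frac{L}{9 j}$ ($n{\left(L,j \right)} = \frac{\frac{L}{j} - \frac{2}{j}}{9} = \frac{- \frac{2}{j} + \frac{L}{j}}{9} = - \frac{2}{9 j} + \frac{L}{9 j}$)
$V{\left(h \right)} = - \frac{73}{3}$ ($V{\left(h \right)} = \frac{-2 - 4}{9 \cdot 2} - 24 = \frac{1}{9} \cdot \frac{1}{2} \left(-6\right) - 24 = - \frac{1}{3} - 24 = - \frac{73}{3}$)
$V{\left(-33 \right)} w{\left(2,v{\left(-4 \right)} \right)} = \left(- \frac{73}{3}\right) 4 = - \frac{292}{3}$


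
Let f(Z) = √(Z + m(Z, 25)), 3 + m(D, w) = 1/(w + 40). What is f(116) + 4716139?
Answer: 4716139 + √477490/65 ≈ 4.7162e+6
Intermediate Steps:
m(D, w) = -3 + 1/(40 + w) (m(D, w) = -3 + 1/(w + 40) = -3 + 1/(40 + w))
f(Z) = √(-194/65 + Z) (f(Z) = √(Z + (-119 - 3*25)/(40 + 25)) = √(Z + (-119 - 75)/65) = √(Z + (1/65)*(-194)) = √(Z - 194/65) = √(-194/65 + Z))
f(116) + 4716139 = √(-12610 + 4225*116)/65 + 4716139 = √(-12610 + 490100)/65 + 4716139 = √477490/65 + 4716139 = 4716139 + √477490/65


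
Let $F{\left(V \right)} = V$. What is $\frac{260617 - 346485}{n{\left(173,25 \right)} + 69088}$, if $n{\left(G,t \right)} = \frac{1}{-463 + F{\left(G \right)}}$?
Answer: $- \frac{24901720}{20035519} \approx -1.2429$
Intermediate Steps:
$n{\left(G,t \right)} = \frac{1}{-463 + G}$
$\frac{260617 - 346485}{n{\left(173,25 \right)} + 69088} = \frac{260617 - 346485}{\frac{1}{-463 + 173} + 69088} = - \frac{85868}{\frac{1}{-290} + 69088} = - \frac{85868}{- \frac{1}{290} + 69088} = - \frac{85868}{\frac{20035519}{290}} = \left(-85868\right) \frac{290}{20035519} = - \frac{24901720}{20035519}$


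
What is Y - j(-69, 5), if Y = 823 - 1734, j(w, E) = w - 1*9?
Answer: -833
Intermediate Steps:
j(w, E) = -9 + w (j(w, E) = w - 9 = -9 + w)
Y = -911
Y - j(-69, 5) = -911 - (-9 - 69) = -911 - 1*(-78) = -911 + 78 = -833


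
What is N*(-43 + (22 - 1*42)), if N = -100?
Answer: 6300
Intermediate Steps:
N*(-43 + (22 - 1*42)) = -100*(-43 + (22 - 1*42)) = -100*(-43 + (22 - 42)) = -100*(-43 - 20) = -100*(-63) = 6300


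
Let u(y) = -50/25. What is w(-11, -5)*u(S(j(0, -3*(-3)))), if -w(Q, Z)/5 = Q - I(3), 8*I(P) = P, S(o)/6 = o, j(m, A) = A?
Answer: -455/4 ≈ -113.75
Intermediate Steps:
S(o) = 6*o
u(y) = -2 (u(y) = -50*1/25 = -2)
I(P) = P/8
w(Q, Z) = 15/8 - 5*Q (w(Q, Z) = -5*(Q - 3/8) = -5*(-3/8 + Q) = 15/8 - 5*Q)
w(-11, -5)*u(S(j(0, -3*(-3)))) = (15/8 - 5*(-11))*(-2) = (15/8 + 55)*(-2) = (455/8)*(-2) = -455/4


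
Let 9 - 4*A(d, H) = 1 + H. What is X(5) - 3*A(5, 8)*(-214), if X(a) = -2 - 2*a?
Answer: -12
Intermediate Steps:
A(d, H) = 2 - H/4 (A(d, H) = 9/4 - (1 + H)/4 = 9/4 + (-¼ - H/4) = 2 - H/4)
X(5) - 3*A(5, 8)*(-214) = (-2 - 2*5) - 3*(2 - ¼*8)*(-214) = (-2 - 10) - 3*(2 - 2)*(-214) = -12 - 3*0*(-214) = -12 + 0*(-214) = -12 + 0 = -12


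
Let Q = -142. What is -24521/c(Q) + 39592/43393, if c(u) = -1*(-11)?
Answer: -151943463/68189 ≈ -2228.3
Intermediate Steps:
c(u) = 11
-24521/c(Q) + 39592/43393 = -24521/11 + 39592/43393 = -24521*1/11 + 39592*(1/43393) = -24521/11 + 5656/6199 = -151943463/68189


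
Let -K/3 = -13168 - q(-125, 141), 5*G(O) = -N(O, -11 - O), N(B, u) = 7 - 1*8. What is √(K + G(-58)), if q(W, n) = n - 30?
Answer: √995930/5 ≈ 199.59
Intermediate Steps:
N(B, u) = -1 (N(B, u) = 7 - 8 = -1)
G(O) = ⅕ (G(O) = (-1*(-1))/5 = (⅕)*1 = ⅕)
q(W, n) = -30 + n
K = 39837 (K = -3*(-13168 - (-30 + 141)) = -3*(-13168 - 1*111) = -3*(-13168 - 111) = -3*(-13279) = 39837)
√(K + G(-58)) = √(39837 + ⅕) = √(199186/5) = √995930/5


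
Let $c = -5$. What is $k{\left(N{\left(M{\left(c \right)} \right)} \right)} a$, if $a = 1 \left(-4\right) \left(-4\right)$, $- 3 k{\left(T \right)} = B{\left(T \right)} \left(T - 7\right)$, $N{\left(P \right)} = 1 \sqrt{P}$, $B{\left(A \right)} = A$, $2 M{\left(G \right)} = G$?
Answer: $\frac{40}{3} + \frac{56 i \sqrt{10}}{3} \approx 13.333 + 59.029 i$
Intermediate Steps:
$M{\left(G \right)} = \frac{G}{2}$
$N{\left(P \right)} = \sqrt{P}$
$k{\left(T \right)} = - \frac{T \left(-7 + T\right)}{3}$ ($k{\left(T \right)} = - \frac{T \left(T - 7\right)}{3} = - \frac{T \left(-7 + T\right)}{3}$)
$a = 16$ ($a = \left(-4\right) \left(-4\right) = 16$)
$k{\left(N{\left(M{\left(c \right)} \right)} \right)} a = \frac{\sqrt{\frac{1}{2} \left(-5\right)} \left(7 - \sqrt{\frac{1}{2} \left(-5\right)}\right)}{3} \cdot 16 = \frac{\sqrt{- \frac{5}{2}} \left(7 - \sqrt{- \frac{5}{2}}\right)}{3} \cdot 16 = \frac{\frac{i \sqrt{10}}{2} \left(7 - \frac{i \sqrt{10}}{2}\right)}{3} \cdot 16 = \frac{i \sqrt{10} \left(7 - \frac{i \sqrt{10}}{2}\right)}{6} \cdot 16 = \frac{8 i \sqrt{10} \left(7 - \frac{i \sqrt{10}}{2}\right)}{3}$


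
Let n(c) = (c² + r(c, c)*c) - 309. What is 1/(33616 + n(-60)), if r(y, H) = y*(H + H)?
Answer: -1/395093 ≈ -2.5311e-6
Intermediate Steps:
r(y, H) = 2*H*y (r(y, H) = y*(2*H) = 2*H*y)
n(c) = -309 + c² + 2*c³ (n(c) = (c² + (2*c*c)*c) - 309 = (c² + (2*c²)*c) - 309 = (c² + 2*c³) - 309 = -309 + c² + 2*c³)
1/(33616 + n(-60)) = 1/(33616 + (-309 + (-60)² + 2*(-60)³)) = 1/(33616 + (-309 + 3600 + 2*(-216000))) = 1/(33616 + (-309 + 3600 - 432000)) = 1/(33616 - 428709) = 1/(-395093) = -1/395093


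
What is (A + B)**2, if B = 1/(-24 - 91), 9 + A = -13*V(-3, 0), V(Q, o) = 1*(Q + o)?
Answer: 11895601/13225 ≈ 899.48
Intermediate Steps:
V(Q, o) = Q + o
A = 30 (A = -9 - 13*(-3 + 0) = -9 - 13*(-3) = -9 + 39 = 30)
B = -1/115 (B = 1/(-115) = -1/115 ≈ -0.0086956)
(A + B)**2 = (30 - 1/115)**2 = (3449/115)**2 = 11895601/13225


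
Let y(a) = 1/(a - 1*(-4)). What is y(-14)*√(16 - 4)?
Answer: -√3/5 ≈ -0.34641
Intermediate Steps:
y(a) = 1/(4 + a) (y(a) = 1/(a + 4) = 1/(4 + a))
y(-14)*√(16 - 4) = √(16 - 4)/(4 - 14) = √12/(-10) = -√3/5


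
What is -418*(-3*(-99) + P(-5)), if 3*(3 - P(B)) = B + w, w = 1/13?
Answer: -4917352/39 ≈ -1.2609e+5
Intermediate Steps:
w = 1/13 (w = 1*(1/13) = 1/13 ≈ 0.076923)
P(B) = 116/39 - B/3 (P(B) = 3 - (B + 1/13)/3 = 3 - (1/13 + B)/3 = 3 + (-1/39 - B/3) = 116/39 - B/3)
-418*(-3*(-99) + P(-5)) = -418*(-3*(-99) + (116/39 - ⅓*(-5))) = -418*(297 + (116/39 + 5/3)) = -418*(297 + 181/39) = -418*11764/39 = -4917352/39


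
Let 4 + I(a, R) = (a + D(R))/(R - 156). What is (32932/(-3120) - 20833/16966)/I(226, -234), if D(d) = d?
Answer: 77965409/26331232 ≈ 2.9609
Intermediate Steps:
I(a, R) = -4 + (R + a)/(-156 + R) (I(a, R) = -4 + (a + R)/(R - 156) = -4 + (R + a)/(-156 + R))
(32932/(-3120) - 20833/16966)/I(226, -234) = (32932/(-3120) - 20833/16966)/(((624 + 226 - 3*(-234))/(-156 - 234))) = (32932*(-1/3120) - 20833*1/16966)/(((624 + 226 + 702)/(-390))) = (-8233/780 - 20833/16966)/((-1/390*1552)) = -77965409/(6616740*(-776/195)) = -77965409/6616740*(-195/776) = 77965409/26331232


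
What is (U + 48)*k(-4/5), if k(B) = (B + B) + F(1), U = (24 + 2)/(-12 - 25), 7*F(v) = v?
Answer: -2550/37 ≈ -68.919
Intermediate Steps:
F(v) = v/7
U = -26/37 (U = 26/(-37) = 26*(-1/37) = -26/37 ≈ -0.70270)
k(B) = 1/7 + 2*B (k(B) = (B + B) + (1/7)*1 = 2*B + 1/7 = 1/7 + 2*B)
(U + 48)*k(-4/5) = (-26/37 + 48)*(1/7 + 2*(-4/5)) = 1750*(1/7 + 2*(-4*1/5))/37 = 1750*(1/7 + 2*(-4/5))/37 = 1750*(1/7 - 8/5)/37 = (1750/37)*(-51/35) = -2550/37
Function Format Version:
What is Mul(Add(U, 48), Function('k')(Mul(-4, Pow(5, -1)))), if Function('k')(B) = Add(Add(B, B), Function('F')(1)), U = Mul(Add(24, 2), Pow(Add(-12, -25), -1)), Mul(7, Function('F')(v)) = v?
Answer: Rational(-2550, 37) ≈ -68.919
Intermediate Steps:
Function('F')(v) = Mul(Rational(1, 7), v)
U = Rational(-26, 37) (U = Mul(26, Pow(-37, -1)) = Mul(26, Rational(-1, 37)) = Rational(-26, 37) ≈ -0.70270)
Function('k')(B) = Add(Rational(1, 7), Mul(2, B)) (Function('k')(B) = Add(Add(B, B), Mul(Rational(1, 7), 1)) = Add(Mul(2, B), Rational(1, 7)) = Add(Rational(1, 7), Mul(2, B)))
Mul(Add(U, 48), Function('k')(Mul(-4, Pow(5, -1)))) = Mul(Add(Rational(-26, 37), 48), Add(Rational(1, 7), Mul(2, Mul(-4, Pow(5, -1))))) = Mul(Rational(1750, 37), Add(Rational(1, 7), Mul(2, Mul(-4, Rational(1, 5))))) = Mul(Rational(1750, 37), Add(Rational(1, 7), Mul(2, Rational(-4, 5)))) = Mul(Rational(1750, 37), Add(Rational(1, 7), Rational(-8, 5))) = Mul(Rational(1750, 37), Rational(-51, 35)) = Rational(-2550, 37)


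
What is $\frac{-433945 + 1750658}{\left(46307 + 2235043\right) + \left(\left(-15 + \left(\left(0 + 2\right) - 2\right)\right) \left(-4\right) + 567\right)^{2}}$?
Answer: $\frac{1316713}{2674479} \approx 0.49232$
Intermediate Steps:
$\frac{-433945 + 1750658}{\left(46307 + 2235043\right) + \left(\left(-15 + \left(\left(0 + 2\right) - 2\right)\right) \left(-4\right) + 567\right)^{2}} = \frac{1316713}{2281350 + \left(\left(-15 + \left(2 - 2\right)\right) \left(-4\right) + 567\right)^{2}} = \frac{1316713}{2281350 + \left(\left(-15 + 0\right) \left(-4\right) + 567\right)^{2}} = \frac{1316713}{2281350 + \left(\left(-15\right) \left(-4\right) + 567\right)^{2}} = \frac{1316713}{2281350 + \left(60 + 567\right)^{2}} = \frac{1316713}{2281350 + 627^{2}} = \frac{1316713}{2281350 + 393129} = \frac{1316713}{2674479}$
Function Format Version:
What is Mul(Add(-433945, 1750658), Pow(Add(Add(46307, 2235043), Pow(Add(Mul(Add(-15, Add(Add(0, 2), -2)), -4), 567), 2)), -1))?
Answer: Rational(1316713, 2674479) ≈ 0.49232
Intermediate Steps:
Mul(Add(-433945, 1750658), Pow(Add(Add(46307, 2235043), Pow(Add(Mul(Add(-15, Add(Add(0, 2), -2)), -4), 567), 2)), -1)) = Mul(1316713, Pow(Add(2281350, Pow(Add(Mul(Add(-15, Add(2, -2)), -4), 567), 2)), -1)) = Mul(1316713, Pow(Add(2281350, Pow(Add(Mul(Add(-15, 0), -4), 567), 2)), -1)) = Mul(1316713, Pow(Add(2281350, Pow(Add(Mul(-15, -4), 567), 2)), -1)) = Mul(1316713, Pow(Add(2281350, Pow(Add(60, 567), 2)), -1)) = Mul(1316713, Pow(Add(2281350, Pow(627, 2)), -1)) = Mul(1316713, Pow(Add(2281350, 393129), -1)) = Mul(1316713, Pow(2674479, -1)) = Mul(1316713, Rational(1, 2674479)) = Rational(1316713, 2674479)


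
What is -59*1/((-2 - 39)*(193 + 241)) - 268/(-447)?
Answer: 4795165/7953918 ≈ 0.60287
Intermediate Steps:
-59*1/((-2 - 39)*(193 + 241)) - 268/(-447) = -59/((-41*434)) - 268*(-1/447) = -59/(-17794) + 268/447 = -59*(-1/17794) + 268/447 = 59/17794 + 268/447 = 4795165/7953918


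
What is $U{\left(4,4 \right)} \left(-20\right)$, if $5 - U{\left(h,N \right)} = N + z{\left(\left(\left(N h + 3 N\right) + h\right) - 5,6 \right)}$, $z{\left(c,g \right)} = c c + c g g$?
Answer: $34000$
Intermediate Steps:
$z{\left(c,g \right)} = c^{2} + c g^{2}$
$U{\left(h,N \right)} = 5 - N - \left(-5 + h + 3 N + N h\right) \left(31 + h + 3 N + N h\right)$ ($U{\left(h,N \right)} = 5 - \left(N + \left(\left(\left(N h + 3 N\right) + h\right) - 5\right) \left(\left(\left(\left(N h + 3 N\right) + h\right) - 5\right) + 6^{2}\right)\right) = 5 - \left(N + \left(\left(\left(3 N + N h\right) + h\right) - 5\right) \left(\left(\left(\left(3 N + N h\right) + h\right) - 5\right) + 36\right)\right) = 5 - \left(N + \left(\left(h + 3 N + N h\right) - 5\right) \left(\left(\left(h + 3 N + N h\right) - 5\right) + 36\right)\right) = 5 - \left(N + \left(-5 + h + 3 N + N h\right) \left(\left(-5 + h + 3 N + N h\right) + 36\right)\right) = 5 - \left(N + \left(-5 + h + 3 N + N h\right) \left(31 + h + 3 N + N h\right)\right) = 5 - N - \left(-5 + h + 3 N + N h\right) \left(31 + h + 3 N + N h\right)$)
$U{\left(4,4 \right)} \left(-20\right) = \left(5 - 4 - \left(-5 + 4 + 3 \cdot 4 + 4 \cdot 4\right) \left(31 + 4 + 3 \cdot 4 + 4 \cdot 4\right)\right) \left(-20\right) = \left(5 - 4 - \left(-5 + 4 + 12 + 16\right) \left(31 + 4 + 12 + 16\right)\right) \left(-20\right) = \left(5 - 4 - 27 \cdot 63\right) \left(-20\right) = \left(5 - 4 - 1701\right) \left(-20\right) = \left(-1700\right) \left(-20\right) = 34000$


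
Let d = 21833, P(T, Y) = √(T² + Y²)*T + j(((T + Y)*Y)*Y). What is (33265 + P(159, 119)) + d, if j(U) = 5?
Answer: 55103 + 159*√39442 ≈ 86680.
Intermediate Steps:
P(T, Y) = 5 + T*√(T² + Y²) (P(T, Y) = √(T² + Y²)*T + 5 = T*√(T² + Y²) + 5 = 5 + T*√(T² + Y²))
(33265 + P(159, 119)) + d = (33265 + (5 + 159*√(159² + 119²))) + 21833 = (33265 + (5 + 159*√(25281 + 14161))) + 21833 = (33265 + (5 + 159*√39442)) + 21833 = (33270 + 159*√39442) + 21833 = 55103 + 159*√39442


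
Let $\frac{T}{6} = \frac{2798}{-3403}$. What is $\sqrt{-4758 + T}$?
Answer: $\frac{9 i \sqrt{680947106}}{3403} \approx 69.014 i$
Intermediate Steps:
$T = - \frac{16788}{3403}$ ($T = 6 \frac{2798}{-3403} = 6 \cdot 2798 \left(- \frac{1}{3403}\right) = 6 \left(- \frac{2798}{3403}\right) = - \frac{16788}{3403} \approx -4.9333$)
$\sqrt{-4758 + T} = \sqrt{-4758 - \frac{16788}{3403}} = \sqrt{- \frac{16208262}{3403}} = \frac{9 i \sqrt{680947106}}{3403}$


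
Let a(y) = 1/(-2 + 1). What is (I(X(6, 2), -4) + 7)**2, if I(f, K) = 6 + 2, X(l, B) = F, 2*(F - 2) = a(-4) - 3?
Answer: 225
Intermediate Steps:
a(y) = -1 (a(y) = 1/(-1) = -1)
F = 0 (F = 2 + (-1 - 3)/2 = 2 + (1/2)*(-4) = 2 - 2 = 0)
X(l, B) = 0
I(f, K) = 8
(I(X(6, 2), -4) + 7)**2 = (8 + 7)**2 = 15**2 = 225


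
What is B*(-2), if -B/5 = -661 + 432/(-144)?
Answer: -6640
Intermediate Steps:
B = 3320 (B = -5*(-661 + 432/(-144)) = -5*(-661 + 432*(-1/144)) = -5*(-661 - 3) = -5*(-664) = 3320)
B*(-2) = 3320*(-2) = -6640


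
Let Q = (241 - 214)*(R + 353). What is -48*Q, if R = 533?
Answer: -1148256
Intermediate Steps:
Q = 23922 (Q = (241 - 214)*(533 + 353) = 27*886 = 23922)
-48*Q = -48*23922 = -1148256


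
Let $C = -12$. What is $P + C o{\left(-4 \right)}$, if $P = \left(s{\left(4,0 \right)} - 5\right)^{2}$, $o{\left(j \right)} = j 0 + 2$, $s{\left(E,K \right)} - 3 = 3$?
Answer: $-23$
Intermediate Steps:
$s{\left(E,K \right)} = 6$ ($s{\left(E,K \right)} = 3 + 3 = 6$)
$o{\left(j \right)} = 2$ ($o{\left(j \right)} = 0 + 2 = 2$)
$P = 1$ ($P = \left(6 - 5\right)^{2} = 1^{2} = 1$)
$P + C o{\left(-4 \right)} = 1 - 24 = -23$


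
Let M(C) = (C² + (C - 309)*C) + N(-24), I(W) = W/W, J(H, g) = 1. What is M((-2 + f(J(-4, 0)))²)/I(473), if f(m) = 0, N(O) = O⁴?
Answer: 330572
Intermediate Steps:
I(W) = 1
M(C) = 331776 + C² + C*(-309 + C) (M(C) = (C² + (C - 309)*C) + (-24)⁴ = (C² + (-309 + C)*C) + 331776 = (C² + C*(-309 + C)) + 331776 = 331776 + C² + C*(-309 + C))
M((-2 + f(J(-4, 0)))²)/I(473) = (331776 - 309*(-2 + 0)² + 2*((-2 + 0)²)²)/1 = (331776 - 309*(-2)² + 2*((-2)²)²)*1 = (331776 - 309*4 + 2*4²)*1 = (331776 - 1236 + 2*16)*1 = (331776 - 1236 + 32)*1 = 330572*1 = 330572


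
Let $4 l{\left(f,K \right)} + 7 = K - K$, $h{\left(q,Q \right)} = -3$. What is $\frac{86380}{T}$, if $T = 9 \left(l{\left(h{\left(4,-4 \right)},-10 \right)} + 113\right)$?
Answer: $\frac{69104}{801} \approx 86.272$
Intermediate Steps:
$l{\left(f,K \right)} = - \frac{7}{4}$ ($l{\left(f,K \right)} = - \frac{7}{4} + \frac{K - K}{4} = - \frac{7}{4} + \frac{1}{4} \cdot 0 = - \frac{7}{4} + 0 = - \frac{7}{4}$)
$T = \frac{4005}{4}$ ($T = 9 \left(- \frac{7}{4} + 113\right) = 9 \cdot \frac{445}{4} = \frac{4005}{4} \approx 1001.3$)
$\frac{86380}{T} = \frac{86380}{\frac{4005}{4}} = 86380 \cdot \frac{4}{4005} = \frac{69104}{801}$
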